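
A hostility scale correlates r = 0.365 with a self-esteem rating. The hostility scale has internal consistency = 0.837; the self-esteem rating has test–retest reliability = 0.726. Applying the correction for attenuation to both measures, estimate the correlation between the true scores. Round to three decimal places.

r_true = r_obs / √(r_xx · r_yy) = 0.365 / √(0.837 × 0.726) = 0.365 / √0.607662 = 0.365 / 0.7795 ≈ 0.468.

0.468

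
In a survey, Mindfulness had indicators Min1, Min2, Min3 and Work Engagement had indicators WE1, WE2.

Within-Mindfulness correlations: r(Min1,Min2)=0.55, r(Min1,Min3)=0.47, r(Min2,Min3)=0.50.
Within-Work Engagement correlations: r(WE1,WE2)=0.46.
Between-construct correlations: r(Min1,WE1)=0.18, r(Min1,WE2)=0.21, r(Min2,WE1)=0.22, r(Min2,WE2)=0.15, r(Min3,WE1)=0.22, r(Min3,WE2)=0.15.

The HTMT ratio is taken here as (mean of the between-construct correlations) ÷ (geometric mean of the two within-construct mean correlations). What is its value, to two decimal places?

0.39

Mean heterotrait r = 1.13/6 = 0.1883.
Mean within-Min = 1.52/3 = 0.5067; mean within-WE = 0.46/1 = 0.4600.
Geometric mean = √(0.5067 × 0.4600) = 0.4828.
HTMT = 0.1883 / 0.4828 = 0.39.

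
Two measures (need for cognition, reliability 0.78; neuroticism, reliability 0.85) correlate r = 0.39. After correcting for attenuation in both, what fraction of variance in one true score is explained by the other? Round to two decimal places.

0.23

Disattenuated r = 0.39 / √(0.78 × 0.85) = 0.39 / 0.8142 = 0.4790.
Shared true-score variance = 0.4790² = 0.2294 ≈ 0.23.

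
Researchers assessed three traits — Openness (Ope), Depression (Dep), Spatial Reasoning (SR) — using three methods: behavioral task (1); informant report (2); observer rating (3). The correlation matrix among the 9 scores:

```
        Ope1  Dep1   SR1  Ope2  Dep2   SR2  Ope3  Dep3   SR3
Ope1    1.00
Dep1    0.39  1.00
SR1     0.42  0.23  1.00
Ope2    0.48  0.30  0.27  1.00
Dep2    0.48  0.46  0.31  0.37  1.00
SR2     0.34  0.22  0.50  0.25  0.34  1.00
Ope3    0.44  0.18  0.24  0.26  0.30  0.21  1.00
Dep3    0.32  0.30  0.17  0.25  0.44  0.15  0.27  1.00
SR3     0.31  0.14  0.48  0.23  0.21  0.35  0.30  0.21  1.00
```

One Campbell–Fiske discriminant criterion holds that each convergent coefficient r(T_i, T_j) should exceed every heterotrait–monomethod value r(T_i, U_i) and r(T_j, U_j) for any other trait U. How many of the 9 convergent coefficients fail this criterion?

Each convergent coefficient versus the relevant comparison correlations:
Ope (methods 1·2): 0.48 vs {0.39, 0.37, 0.42, 0.25} → pass.
Ope (methods 1·3): 0.44 vs {0.39, 0.27, 0.42, 0.30} → pass.
Ope (methods 2·3): 0.26 vs {0.37, 0.27, 0.25, 0.30} → fail.
Dep (methods 1·2): 0.46 vs {0.39, 0.37, 0.23, 0.34} → pass.
Dep (methods 1·3): 0.30 vs {0.39, 0.27, 0.23, 0.21} → fail.
Dep (methods 2·3): 0.44 vs {0.37, 0.27, 0.34, 0.21} → pass.
SR (methods 1·2): 0.50 vs {0.42, 0.25, 0.23, 0.34} → pass.
SR (methods 1·3): 0.48 vs {0.42, 0.30, 0.23, 0.21} → pass.
SR (methods 2·3): 0.35 vs {0.25, 0.30, 0.34, 0.21} → pass.
2 of 9 fail.

2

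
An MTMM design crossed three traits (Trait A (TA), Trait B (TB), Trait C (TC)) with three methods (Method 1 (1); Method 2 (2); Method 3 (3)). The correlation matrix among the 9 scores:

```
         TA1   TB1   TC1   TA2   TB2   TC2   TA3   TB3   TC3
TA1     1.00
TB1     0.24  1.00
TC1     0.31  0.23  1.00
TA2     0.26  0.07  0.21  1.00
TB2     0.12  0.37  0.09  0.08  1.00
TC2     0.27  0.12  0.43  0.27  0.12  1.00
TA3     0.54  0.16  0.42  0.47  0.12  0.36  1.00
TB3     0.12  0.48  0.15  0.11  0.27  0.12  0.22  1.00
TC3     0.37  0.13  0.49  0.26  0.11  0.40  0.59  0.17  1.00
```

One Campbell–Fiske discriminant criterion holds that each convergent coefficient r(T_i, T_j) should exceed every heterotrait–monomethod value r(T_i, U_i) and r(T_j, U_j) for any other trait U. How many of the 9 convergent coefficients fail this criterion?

Convergent coefficients and their comparison sets:
TA (methods 1·2): 0.26 vs {0.24, 0.08, 0.31, 0.27} → fail.
TA (methods 1·3): 0.54 vs {0.24, 0.22, 0.31, 0.59} → fail.
TA (methods 2·3): 0.47 vs {0.08, 0.22, 0.27, 0.59} → fail.
TB (methods 1·2): 0.37 vs {0.24, 0.08, 0.23, 0.12} → pass.
TB (methods 1·3): 0.48 vs {0.24, 0.22, 0.23, 0.17} → pass.
TB (methods 2·3): 0.27 vs {0.08, 0.22, 0.12, 0.17} → pass.
TC (methods 1·2): 0.43 vs {0.31, 0.27, 0.23, 0.12} → pass.
TC (methods 1·3): 0.49 vs {0.31, 0.59, 0.23, 0.17} → fail.
TC (methods 2·3): 0.40 vs {0.27, 0.59, 0.12, 0.17} → fail.
5 of 9 fail.

5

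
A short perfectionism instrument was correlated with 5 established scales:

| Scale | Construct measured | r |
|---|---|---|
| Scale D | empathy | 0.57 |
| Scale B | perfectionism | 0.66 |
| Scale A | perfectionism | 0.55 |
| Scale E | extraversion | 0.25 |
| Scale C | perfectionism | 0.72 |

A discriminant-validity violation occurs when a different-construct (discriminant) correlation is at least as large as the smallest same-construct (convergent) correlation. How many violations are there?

1

Convergent (same construct = perfectionism): Scale B, Scale A, Scale C.
Smallest convergent = 0.55. Discriminant values: 0.57, 0.25; count ≥ 0.55 → 1.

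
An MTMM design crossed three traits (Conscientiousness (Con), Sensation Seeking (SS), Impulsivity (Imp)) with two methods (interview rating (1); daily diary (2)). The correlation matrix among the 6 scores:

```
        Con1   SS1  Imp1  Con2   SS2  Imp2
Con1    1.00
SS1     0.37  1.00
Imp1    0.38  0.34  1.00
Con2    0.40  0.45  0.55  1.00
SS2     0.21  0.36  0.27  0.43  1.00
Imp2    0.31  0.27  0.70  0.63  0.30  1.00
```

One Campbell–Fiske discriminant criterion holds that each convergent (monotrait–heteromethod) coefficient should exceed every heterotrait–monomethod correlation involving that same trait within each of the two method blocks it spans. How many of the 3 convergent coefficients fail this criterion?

Checking each validity diagonal entry against its comparison values:
Con (methods 1·2): 0.40 vs {0.37, 0.43, 0.38, 0.63} → fail.
SS (methods 1·2): 0.36 vs {0.37, 0.43, 0.34, 0.30} → fail.
Imp (methods 1·2): 0.70 vs {0.38, 0.63, 0.34, 0.30} → pass.
2 of 3 fail.

2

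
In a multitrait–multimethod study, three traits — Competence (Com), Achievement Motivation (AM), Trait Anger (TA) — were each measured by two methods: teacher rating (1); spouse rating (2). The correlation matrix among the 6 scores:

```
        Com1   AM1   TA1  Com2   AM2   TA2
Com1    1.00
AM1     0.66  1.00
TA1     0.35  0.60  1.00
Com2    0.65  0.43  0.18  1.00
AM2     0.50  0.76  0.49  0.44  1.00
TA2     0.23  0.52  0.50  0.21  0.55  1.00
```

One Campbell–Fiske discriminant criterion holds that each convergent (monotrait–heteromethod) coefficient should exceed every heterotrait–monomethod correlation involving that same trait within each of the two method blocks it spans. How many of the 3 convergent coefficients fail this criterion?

Each convergent coefficient versus the relevant comparison correlations:
Com (methods 1·2): 0.65 vs {0.66, 0.44, 0.35, 0.21} → fail.
AM (methods 1·2): 0.76 vs {0.66, 0.44, 0.60, 0.55} → pass.
TA (methods 1·2): 0.50 vs {0.35, 0.21, 0.60, 0.55} → fail.
2 of 3 fail.

2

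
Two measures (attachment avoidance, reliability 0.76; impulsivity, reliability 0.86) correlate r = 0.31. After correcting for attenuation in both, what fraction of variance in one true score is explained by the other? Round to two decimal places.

0.15

Disattenuated r = 0.31 / √(0.76 × 0.86) = 0.31 / 0.8085 = 0.3834.
Shared true-score variance = 0.3834² = 0.1470 ≈ 0.15.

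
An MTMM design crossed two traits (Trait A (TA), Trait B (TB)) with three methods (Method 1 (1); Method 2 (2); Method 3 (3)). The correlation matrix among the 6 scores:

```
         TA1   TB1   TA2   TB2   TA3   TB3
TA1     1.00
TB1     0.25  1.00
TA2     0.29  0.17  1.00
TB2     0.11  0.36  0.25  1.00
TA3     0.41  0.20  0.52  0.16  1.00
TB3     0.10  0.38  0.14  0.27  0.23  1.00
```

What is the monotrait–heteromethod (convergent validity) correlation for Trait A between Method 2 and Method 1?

0.29

Same trait (TA), different methods: r(TA2, TA1) = 0.29.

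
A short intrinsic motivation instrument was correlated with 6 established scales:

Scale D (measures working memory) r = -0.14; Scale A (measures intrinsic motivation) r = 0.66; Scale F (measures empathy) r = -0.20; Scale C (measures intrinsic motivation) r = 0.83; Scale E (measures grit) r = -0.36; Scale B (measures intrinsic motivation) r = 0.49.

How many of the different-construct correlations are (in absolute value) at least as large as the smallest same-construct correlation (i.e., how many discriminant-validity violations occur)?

Convergent (same construct = intrinsic motivation): Scale A, Scale C, Scale B.
Smallest convergent = 0.49. Discriminant |r|: 0.14, 0.20, 0.36; count ≥ 0.49 → 0.

0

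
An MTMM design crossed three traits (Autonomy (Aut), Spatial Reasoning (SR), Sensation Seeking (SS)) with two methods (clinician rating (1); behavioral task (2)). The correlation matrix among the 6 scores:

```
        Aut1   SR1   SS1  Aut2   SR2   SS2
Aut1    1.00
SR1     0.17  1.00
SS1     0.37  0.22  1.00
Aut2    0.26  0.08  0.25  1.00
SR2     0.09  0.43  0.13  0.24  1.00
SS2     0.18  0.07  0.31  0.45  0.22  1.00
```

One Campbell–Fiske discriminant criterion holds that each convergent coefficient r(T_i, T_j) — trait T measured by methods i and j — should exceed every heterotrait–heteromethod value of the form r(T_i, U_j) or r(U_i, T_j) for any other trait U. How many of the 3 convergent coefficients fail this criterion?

Checking each validity diagonal entry against its comparison values:
Aut (methods 1·2): 0.26 vs {0.09, 0.08, 0.18, 0.25} → pass.
SR (methods 1·2): 0.43 vs {0.08, 0.09, 0.07, 0.13} → pass.
SS (methods 1·2): 0.31 vs {0.25, 0.18, 0.13, 0.07} → pass.
0 of 3 fail.

0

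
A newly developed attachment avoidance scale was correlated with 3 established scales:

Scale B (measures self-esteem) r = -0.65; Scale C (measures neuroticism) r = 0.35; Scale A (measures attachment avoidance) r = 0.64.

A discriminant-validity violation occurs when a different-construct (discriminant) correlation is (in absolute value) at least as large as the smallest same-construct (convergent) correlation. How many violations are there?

1

Convergent (same construct = attachment avoidance): Scale A.
Smallest convergent = 0.64. Discriminant |r|: 0.65, 0.35; count ≥ 0.64 → 1.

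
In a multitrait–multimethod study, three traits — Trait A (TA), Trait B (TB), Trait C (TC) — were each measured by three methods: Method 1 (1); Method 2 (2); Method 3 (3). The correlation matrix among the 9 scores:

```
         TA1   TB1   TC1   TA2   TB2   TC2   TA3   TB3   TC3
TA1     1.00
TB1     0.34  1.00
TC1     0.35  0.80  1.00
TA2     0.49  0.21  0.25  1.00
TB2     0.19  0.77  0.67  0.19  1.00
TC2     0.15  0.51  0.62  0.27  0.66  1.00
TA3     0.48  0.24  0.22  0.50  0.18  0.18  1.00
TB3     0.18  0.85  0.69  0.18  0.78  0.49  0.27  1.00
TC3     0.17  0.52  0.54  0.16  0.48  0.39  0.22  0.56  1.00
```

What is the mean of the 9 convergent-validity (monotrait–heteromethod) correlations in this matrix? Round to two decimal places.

Convergent values: 0.49, 0.48, 0.50, 0.77, 0.85, 0.78, 0.62, 0.54, 0.39; mean = 5.42/9 = 0.60.

0.60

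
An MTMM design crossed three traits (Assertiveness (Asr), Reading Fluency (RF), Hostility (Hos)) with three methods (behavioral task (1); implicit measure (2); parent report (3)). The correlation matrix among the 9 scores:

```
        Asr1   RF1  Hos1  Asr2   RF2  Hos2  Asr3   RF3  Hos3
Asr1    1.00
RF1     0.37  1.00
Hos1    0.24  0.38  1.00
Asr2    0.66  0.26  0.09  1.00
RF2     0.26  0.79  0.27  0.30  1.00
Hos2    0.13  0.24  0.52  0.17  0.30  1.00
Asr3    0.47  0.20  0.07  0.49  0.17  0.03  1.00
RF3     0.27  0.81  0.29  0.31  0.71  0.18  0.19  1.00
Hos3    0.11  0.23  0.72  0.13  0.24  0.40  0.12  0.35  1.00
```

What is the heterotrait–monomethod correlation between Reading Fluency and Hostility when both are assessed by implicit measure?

Different traits, same method: r(RF2, Hos2) = 0.30.

0.30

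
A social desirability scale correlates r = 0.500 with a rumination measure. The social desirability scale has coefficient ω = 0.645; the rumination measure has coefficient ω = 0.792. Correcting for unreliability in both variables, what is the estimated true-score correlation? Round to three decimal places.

0.700

r_true = r_obs / √(r_xx · r_yy) = 0.500 / √(0.645 × 0.792) = 0.500 / √0.510840 = 0.500 / 0.7147 ≈ 0.700.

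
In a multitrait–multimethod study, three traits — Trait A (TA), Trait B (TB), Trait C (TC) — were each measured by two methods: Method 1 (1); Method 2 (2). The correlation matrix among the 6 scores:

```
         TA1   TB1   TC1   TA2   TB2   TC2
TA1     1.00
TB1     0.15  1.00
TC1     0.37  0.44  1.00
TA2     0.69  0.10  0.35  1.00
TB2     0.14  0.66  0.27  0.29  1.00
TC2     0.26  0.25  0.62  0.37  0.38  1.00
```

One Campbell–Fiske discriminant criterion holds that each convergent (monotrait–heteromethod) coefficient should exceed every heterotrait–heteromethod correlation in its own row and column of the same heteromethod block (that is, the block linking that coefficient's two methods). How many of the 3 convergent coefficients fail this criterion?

Convergent coefficients and their comparison sets:
TA (methods 1·2): 0.69 vs {0.14, 0.10, 0.26, 0.35} → pass.
TB (methods 1·2): 0.66 vs {0.10, 0.14, 0.25, 0.27} → pass.
TC (methods 1·2): 0.62 vs {0.35, 0.26, 0.27, 0.25} → pass.
0 of 3 fail.

0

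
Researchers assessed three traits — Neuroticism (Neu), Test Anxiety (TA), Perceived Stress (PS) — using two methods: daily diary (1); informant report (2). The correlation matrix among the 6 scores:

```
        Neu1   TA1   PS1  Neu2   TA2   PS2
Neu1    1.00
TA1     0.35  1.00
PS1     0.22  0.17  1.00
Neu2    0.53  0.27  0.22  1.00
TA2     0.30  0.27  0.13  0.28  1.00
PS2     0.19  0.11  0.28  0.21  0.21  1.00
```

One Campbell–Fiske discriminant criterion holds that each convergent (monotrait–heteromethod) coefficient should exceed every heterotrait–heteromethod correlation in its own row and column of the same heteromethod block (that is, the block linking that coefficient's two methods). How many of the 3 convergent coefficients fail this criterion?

Each convergent coefficient versus the relevant comparison correlations:
Neu (methods 1·2): 0.53 vs {0.30, 0.27, 0.19, 0.22} → pass.
TA (methods 1·2): 0.27 vs {0.27, 0.30, 0.11, 0.13} → fail.
PS (methods 1·2): 0.28 vs {0.22, 0.19, 0.13, 0.11} → pass.
1 of 3 fail.

1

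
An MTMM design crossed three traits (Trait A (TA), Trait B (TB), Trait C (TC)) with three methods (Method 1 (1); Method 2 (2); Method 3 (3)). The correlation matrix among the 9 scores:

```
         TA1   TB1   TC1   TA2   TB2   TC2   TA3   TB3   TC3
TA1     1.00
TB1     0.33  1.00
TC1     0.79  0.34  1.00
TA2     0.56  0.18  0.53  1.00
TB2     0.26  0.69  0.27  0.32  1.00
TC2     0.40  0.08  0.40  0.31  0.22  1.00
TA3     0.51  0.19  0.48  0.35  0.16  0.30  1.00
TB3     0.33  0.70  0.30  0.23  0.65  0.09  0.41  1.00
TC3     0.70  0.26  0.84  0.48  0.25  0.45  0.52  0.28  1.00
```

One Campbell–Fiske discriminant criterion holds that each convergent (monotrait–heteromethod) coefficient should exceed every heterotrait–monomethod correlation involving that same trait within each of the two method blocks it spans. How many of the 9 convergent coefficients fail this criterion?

5

Convergent coefficients and their comparison sets:
TA (methods 1·2): 0.56 vs {0.33, 0.32, 0.79, 0.31} → fail.
TA (methods 1·3): 0.51 vs {0.33, 0.41, 0.79, 0.52} → fail.
TA (methods 2·3): 0.35 vs {0.32, 0.41, 0.31, 0.52} → fail.
TB (methods 1·2): 0.69 vs {0.33, 0.32, 0.34, 0.22} → pass.
TB (methods 1·3): 0.70 vs {0.33, 0.41, 0.34, 0.28} → pass.
TB (methods 2·3): 0.65 vs {0.32, 0.41, 0.22, 0.28} → pass.
TC (methods 1·2): 0.40 vs {0.79, 0.31, 0.34, 0.22} → fail.
TC (methods 1·3): 0.84 vs {0.79, 0.52, 0.34, 0.28} → pass.
TC (methods 2·3): 0.45 vs {0.31, 0.52, 0.22, 0.28} → fail.
5 of 9 fail.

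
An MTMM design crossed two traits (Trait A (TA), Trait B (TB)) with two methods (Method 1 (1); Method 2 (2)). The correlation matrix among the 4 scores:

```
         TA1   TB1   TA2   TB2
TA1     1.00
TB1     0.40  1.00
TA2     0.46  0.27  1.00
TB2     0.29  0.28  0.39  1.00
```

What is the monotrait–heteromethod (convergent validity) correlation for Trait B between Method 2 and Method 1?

Same trait (TB), different methods: r(TB2, TB1) = 0.28.

0.28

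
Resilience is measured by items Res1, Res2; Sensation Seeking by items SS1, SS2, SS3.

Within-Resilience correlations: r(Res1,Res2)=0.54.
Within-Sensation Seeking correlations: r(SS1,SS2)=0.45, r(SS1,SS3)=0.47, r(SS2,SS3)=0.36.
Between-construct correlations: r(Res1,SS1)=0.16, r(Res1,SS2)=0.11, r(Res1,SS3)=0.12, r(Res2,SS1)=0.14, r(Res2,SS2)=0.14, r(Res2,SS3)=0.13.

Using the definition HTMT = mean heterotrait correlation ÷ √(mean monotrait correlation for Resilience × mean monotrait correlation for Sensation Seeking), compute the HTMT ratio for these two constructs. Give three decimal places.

Mean heterotrait r = 0.80/6 = 0.1333.
Mean within-Res = 0.54/1 = 0.5400; mean within-SS = 1.28/3 = 0.4267.
Geometric mean = √(0.5400 × 0.4267) = 0.4800.
HTMT = 0.1333 / 0.4800 = 0.278.

0.278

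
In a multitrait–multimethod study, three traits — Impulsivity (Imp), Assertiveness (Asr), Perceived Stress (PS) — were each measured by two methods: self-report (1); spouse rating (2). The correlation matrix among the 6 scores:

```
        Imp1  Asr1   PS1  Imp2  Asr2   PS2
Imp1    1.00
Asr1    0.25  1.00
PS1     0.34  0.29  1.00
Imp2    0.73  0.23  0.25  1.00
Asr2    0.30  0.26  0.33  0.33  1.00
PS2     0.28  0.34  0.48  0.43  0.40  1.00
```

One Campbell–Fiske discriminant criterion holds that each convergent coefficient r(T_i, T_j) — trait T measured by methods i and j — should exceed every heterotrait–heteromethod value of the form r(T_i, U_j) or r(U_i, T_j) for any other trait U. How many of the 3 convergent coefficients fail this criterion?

1

Convergent coefficients and their comparison sets:
Imp (methods 1·2): 0.73 vs {0.30, 0.23, 0.28, 0.25} → pass.
Asr (methods 1·2): 0.26 vs {0.23, 0.30, 0.34, 0.33} → fail.
PS (methods 1·2): 0.48 vs {0.25, 0.28, 0.33, 0.34} → pass.
1 of 3 fail.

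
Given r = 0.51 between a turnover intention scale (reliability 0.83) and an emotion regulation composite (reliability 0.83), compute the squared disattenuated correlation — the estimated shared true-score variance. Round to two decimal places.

0.38

Disattenuated r = 0.51 / √(0.83 × 0.83) = 0.51 / 0.8300 = 0.6145.
Shared true-score variance = 0.6145² = 0.3776 ≈ 0.38.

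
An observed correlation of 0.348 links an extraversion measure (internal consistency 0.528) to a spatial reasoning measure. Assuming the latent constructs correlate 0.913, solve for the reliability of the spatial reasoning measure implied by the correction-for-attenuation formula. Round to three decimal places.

r_true = r_obs / √(r_xx · r_yy) ⇒ 0.913 = 0.348 / √(0.528 · r_yy).
√(0.528 · r_yy) = 0.348 / 0.913 = 0.3812; 0.528 · r_yy = 0.1453; r_yy = 0.1453 / 0.528 ≈ 0.275.

0.275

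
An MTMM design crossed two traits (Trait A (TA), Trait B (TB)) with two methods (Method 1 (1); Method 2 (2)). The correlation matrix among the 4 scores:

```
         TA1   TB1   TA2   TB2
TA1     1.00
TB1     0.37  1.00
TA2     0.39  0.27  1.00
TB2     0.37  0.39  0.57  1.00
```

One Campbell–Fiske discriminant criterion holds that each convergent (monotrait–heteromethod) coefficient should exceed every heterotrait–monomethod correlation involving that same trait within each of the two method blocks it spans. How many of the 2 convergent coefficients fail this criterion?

Convergent coefficients and their comparison sets:
TA (methods 1·2): 0.39 vs {0.37, 0.57} → fail.
TB (methods 1·2): 0.39 vs {0.37, 0.57} → fail.
2 of 2 fail.

2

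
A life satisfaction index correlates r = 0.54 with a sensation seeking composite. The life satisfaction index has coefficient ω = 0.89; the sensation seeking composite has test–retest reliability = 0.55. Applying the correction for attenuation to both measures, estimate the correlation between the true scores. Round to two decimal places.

r_true = r_obs / √(r_xx · r_yy) = 0.54 / √(0.89 × 0.55) = 0.54 / √0.4895 = 0.54 / 0.6996 ≈ 0.77.

0.77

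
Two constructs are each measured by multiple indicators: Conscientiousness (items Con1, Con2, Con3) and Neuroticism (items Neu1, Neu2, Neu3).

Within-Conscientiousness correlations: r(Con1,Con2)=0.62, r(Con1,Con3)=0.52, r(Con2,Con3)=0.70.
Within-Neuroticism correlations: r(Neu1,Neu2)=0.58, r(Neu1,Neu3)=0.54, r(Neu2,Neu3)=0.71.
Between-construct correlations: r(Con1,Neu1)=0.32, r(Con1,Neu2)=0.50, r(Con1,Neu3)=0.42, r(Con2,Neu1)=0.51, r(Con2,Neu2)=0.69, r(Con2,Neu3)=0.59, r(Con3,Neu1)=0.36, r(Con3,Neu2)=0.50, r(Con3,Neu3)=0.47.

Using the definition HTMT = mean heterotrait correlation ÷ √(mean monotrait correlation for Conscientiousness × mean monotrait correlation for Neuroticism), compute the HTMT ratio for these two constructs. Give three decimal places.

Between-construct mean = 4.36/9 = 0.4844.
Mean within-Con = 1.84/3 = 0.6133; mean within-Neu = 1.83/3 = 0.6100.
Geometric mean = √(0.6133 × 0.6100) = 0.6116.
HTMT = 0.4844 / 0.6116 = 0.792.

0.792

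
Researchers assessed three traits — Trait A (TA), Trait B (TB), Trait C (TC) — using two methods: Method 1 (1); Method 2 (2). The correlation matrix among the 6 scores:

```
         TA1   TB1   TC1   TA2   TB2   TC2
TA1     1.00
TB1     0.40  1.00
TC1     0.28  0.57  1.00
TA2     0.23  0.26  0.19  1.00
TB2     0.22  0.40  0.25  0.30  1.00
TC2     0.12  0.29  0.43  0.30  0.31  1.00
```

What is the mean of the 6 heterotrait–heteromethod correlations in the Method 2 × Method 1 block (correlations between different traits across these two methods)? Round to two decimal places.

0.22

HTHM values (method 2 × method 1): 0.26, 0.19, 0.22, 0.25, 0.12, 0.29; mean = 1.33/6 = 0.22.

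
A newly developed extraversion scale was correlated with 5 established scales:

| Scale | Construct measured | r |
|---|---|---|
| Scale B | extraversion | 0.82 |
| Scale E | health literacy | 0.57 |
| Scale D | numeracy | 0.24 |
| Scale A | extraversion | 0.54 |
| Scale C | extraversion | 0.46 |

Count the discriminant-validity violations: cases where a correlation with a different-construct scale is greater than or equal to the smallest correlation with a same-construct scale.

Convergent (same construct = extraversion): Scale B, Scale A, Scale C.
Smallest convergent = 0.46. Discriminant values: 0.57, 0.24; count ≥ 0.46 → 1.

1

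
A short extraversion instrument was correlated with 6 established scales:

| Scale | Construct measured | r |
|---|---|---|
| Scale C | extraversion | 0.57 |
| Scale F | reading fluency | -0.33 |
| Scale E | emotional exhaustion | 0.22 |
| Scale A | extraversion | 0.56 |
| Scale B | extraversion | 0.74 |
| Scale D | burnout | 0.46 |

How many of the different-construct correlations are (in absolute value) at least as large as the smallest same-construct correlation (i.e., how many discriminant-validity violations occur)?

Convergent (same construct = extraversion): Scale C, Scale A, Scale B.
Smallest convergent = 0.56. Discriminant |r|: 0.33, 0.22, 0.46; count ≥ 0.56 → 0.

0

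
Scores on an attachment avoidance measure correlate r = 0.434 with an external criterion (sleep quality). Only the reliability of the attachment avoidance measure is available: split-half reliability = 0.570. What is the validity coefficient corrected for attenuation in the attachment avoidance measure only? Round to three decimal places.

0.575

Single correction: r_c = r_obs / √r_xx = 0.434 / √0.570 = 0.434 / 0.7550 ≈ 0.575.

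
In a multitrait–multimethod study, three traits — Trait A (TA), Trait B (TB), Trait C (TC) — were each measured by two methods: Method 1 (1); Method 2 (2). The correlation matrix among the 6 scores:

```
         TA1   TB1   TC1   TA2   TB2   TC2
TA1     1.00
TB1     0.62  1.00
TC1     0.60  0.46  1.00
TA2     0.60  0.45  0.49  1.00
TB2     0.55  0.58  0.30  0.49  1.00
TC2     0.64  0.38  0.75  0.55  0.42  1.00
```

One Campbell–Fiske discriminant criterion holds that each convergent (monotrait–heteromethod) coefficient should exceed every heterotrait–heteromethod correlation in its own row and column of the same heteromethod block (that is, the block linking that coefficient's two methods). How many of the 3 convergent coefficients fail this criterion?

1

Checking each validity diagonal entry against its comparison values:
TA (methods 1·2): 0.60 vs {0.55, 0.45, 0.64, 0.49} → fail.
TB (methods 1·2): 0.58 vs {0.45, 0.55, 0.38, 0.30} → pass.
TC (methods 1·2): 0.75 vs {0.49, 0.64, 0.30, 0.38} → pass.
1 of 3 fail.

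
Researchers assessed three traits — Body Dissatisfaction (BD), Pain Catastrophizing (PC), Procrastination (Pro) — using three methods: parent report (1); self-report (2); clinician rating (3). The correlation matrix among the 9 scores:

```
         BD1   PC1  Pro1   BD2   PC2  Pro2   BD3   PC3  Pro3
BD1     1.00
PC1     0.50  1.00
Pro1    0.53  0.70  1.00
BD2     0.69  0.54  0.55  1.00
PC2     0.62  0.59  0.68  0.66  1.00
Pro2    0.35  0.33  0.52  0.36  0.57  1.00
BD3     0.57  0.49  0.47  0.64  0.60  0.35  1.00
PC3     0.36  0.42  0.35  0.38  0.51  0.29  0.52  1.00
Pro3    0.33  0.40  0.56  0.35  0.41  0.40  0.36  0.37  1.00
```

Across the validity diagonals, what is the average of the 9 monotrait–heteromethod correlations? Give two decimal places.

Convergent values: 0.69, 0.57, 0.64, 0.59, 0.42, 0.51, 0.52, 0.56, 0.40; mean = 4.90/9 = 0.54.

0.54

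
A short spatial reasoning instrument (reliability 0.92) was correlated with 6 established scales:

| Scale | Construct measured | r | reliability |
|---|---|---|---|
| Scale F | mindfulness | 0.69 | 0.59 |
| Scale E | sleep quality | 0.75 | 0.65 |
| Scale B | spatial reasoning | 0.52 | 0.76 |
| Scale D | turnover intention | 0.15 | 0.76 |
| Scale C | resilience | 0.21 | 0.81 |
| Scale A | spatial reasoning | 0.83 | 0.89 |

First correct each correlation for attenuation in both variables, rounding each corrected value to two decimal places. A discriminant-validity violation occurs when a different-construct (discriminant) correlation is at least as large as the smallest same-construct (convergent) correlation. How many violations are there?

Disattenuated r (r / √(r_scale · r_new)):
  Scale F (disc): 0.69 / √(0.59·0.92) = 0.94
  Scale E (disc): 0.75 / √(0.65·0.92) = 0.97
  Scale B (conv): 0.52 / √(0.76·0.92) = 0.62
  Scale D (disc): 0.15 / √(0.76·0.92) = 0.18
  Scale C (disc): 0.21 / √(0.81·0.92) = 0.24
  Scale A (conv): 0.83 / √(0.89·0.92) = 0.92
Smallest convergent = 0.62. Discriminant values: 0.94, 0.97, 0.18, 0.24; count ≥ 0.62 → 2.

2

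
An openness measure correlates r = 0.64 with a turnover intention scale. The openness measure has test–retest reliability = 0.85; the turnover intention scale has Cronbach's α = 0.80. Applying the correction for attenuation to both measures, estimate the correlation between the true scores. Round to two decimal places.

r_true = r_obs / √(r_xx · r_yy) = 0.64 / √(0.85 × 0.80) = 0.64 / √0.6800 = 0.64 / 0.8246 ≈ 0.78.

0.78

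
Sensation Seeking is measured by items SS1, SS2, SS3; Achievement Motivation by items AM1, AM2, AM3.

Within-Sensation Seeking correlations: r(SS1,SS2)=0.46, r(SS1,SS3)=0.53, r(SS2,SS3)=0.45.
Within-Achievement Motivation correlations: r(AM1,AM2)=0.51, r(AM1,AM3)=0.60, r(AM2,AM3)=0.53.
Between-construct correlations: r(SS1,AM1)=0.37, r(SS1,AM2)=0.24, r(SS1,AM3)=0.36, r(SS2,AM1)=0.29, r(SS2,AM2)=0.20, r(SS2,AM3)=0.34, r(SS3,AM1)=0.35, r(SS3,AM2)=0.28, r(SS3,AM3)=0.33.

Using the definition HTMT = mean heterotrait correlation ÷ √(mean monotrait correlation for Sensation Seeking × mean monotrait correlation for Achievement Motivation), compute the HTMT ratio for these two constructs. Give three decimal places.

Between-construct mean = 2.76/9 = 0.3067.
Mean within-SS = 1.44/3 = 0.4800; mean within-AM = 1.64/3 = 0.5467.
Geometric mean = √(0.4800 × 0.5467) = 0.5123.
HTMT = 0.3067 / 0.5123 = 0.599.

0.599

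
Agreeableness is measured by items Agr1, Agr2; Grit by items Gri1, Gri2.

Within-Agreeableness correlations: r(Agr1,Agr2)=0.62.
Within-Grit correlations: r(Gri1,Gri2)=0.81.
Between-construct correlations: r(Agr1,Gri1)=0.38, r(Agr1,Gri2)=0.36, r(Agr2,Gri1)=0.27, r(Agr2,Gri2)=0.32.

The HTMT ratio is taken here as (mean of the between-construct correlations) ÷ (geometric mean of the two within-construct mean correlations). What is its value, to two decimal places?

0.47

Mean heterotrait r = 1.33/4 = 0.3325.
Mean within-Agr = 0.62/1 = 0.6200; mean within-Gri = 0.81/1 = 0.8100.
Geometric mean = √(0.6200 × 0.8100) = 0.7087.
HTMT = 0.3325 / 0.7087 = 0.47.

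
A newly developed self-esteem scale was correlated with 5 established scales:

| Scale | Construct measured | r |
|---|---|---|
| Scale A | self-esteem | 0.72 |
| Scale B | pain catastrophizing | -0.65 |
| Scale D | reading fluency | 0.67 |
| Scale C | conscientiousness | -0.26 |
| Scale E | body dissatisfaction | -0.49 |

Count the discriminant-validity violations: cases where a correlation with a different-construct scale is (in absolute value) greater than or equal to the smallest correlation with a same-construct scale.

Convergent (same construct = self-esteem): Scale A.
Smallest convergent = 0.72. Discriminant |r|: 0.65, 0.67, 0.26, 0.49; count ≥ 0.72 → 0.

0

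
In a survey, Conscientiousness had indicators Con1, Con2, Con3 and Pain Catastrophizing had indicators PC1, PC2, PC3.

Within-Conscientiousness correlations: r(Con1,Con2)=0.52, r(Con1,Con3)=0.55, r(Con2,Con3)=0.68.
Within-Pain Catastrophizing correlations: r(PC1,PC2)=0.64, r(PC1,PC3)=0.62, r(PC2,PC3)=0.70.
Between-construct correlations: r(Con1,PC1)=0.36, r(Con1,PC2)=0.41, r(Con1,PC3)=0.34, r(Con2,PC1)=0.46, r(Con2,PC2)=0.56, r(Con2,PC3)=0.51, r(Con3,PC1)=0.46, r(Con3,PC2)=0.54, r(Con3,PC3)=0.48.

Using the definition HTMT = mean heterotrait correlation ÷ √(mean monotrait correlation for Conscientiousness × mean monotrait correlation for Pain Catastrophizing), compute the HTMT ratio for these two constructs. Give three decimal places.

Between-construct mean = 4.12/9 = 0.4578.
Mean within-Con = 1.75/3 = 0.5833; mean within-PC = 1.96/3 = 0.6533.
Geometric mean = √(0.5833 × 0.6533) = 0.6173.
HTMT = 0.4578 / 0.6173 = 0.742.

0.742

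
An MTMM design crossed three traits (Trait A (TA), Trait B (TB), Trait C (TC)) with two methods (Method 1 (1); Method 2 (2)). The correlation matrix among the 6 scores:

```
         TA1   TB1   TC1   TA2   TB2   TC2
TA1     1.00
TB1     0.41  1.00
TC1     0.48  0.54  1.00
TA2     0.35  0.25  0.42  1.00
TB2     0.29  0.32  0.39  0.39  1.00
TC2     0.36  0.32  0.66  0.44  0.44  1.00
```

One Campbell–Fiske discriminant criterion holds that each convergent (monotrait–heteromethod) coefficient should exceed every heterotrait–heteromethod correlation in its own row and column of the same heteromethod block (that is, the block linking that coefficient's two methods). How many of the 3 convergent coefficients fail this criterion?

Each convergent coefficient versus the relevant comparison correlations:
TA (methods 1·2): 0.35 vs {0.29, 0.25, 0.36, 0.42} → fail.
TB (methods 1·2): 0.32 vs {0.25, 0.29, 0.32, 0.39} → fail.
TC (methods 1·2): 0.66 vs {0.42, 0.36, 0.39, 0.32} → pass.
2 of 3 fail.

2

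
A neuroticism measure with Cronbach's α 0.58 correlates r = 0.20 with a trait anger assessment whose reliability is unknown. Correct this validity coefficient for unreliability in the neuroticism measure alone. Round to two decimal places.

0.26

Single correction: r_c = r_obs / √r_xx = 0.20 / √0.58 = 0.20 / 0.7616 ≈ 0.26.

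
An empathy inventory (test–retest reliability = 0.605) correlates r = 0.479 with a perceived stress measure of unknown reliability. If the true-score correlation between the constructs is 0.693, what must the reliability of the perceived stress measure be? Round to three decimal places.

0.790

r_true = r_obs / √(r_xx · r_yy) ⇒ 0.693 = 0.479 / √(0.605 · r_yy).
√(0.605 · r_yy) = 0.479 / 0.693 = 0.6912; 0.605 · r_yy = 0.4778; r_yy = 0.4778 / 0.605 ≈ 0.790.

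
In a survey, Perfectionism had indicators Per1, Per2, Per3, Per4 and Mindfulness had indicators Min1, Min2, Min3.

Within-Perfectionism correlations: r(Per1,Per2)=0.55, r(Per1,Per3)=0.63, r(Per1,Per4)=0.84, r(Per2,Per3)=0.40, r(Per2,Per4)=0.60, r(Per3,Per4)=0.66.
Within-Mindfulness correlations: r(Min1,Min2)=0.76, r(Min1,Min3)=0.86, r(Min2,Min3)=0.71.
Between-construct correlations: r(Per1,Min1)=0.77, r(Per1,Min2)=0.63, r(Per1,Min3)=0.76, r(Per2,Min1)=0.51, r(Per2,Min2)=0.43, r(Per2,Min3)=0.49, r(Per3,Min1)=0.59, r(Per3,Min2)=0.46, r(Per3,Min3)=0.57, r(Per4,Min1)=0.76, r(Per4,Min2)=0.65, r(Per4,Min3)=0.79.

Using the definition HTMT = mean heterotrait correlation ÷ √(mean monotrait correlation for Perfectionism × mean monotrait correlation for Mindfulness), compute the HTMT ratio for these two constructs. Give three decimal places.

Mean heterotrait r = 7.41/12 = 0.6175.
Mean within-Per = 3.68/6 = 0.6133; mean within-Min = 2.33/3 = 0.7767.
Geometric mean = √(0.6133 × 0.7767) = 0.6902.
HTMT = 0.6175 / 0.6902 = 0.895.

0.895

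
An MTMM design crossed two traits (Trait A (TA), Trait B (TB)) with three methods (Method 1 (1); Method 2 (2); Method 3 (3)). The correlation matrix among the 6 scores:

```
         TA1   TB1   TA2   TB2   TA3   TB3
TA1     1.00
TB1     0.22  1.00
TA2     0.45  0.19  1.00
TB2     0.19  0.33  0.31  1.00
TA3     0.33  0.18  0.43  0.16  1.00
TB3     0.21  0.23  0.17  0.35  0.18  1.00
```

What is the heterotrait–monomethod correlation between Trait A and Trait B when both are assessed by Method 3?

Different traits, same method: r(TA3, TB3) = 0.18.

0.18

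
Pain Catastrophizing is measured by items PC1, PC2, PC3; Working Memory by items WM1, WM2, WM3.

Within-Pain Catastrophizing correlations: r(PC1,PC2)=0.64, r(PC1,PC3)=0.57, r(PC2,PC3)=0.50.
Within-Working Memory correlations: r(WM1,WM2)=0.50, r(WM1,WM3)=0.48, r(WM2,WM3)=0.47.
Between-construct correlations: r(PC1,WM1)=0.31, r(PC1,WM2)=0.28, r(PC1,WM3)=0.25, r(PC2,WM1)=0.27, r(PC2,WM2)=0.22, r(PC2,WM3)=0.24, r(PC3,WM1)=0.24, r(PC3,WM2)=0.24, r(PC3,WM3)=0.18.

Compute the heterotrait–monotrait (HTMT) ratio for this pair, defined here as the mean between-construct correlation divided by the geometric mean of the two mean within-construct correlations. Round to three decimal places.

Between-construct mean = 2.23/9 = 0.2478.
Mean within-PC = 1.71/3 = 0.5700; mean within-WM = 1.45/3 = 0.4833.
Geometric mean = √(0.5700 × 0.4833) = 0.5249.
HTMT = 0.2478 / 0.5249 = 0.472.

0.472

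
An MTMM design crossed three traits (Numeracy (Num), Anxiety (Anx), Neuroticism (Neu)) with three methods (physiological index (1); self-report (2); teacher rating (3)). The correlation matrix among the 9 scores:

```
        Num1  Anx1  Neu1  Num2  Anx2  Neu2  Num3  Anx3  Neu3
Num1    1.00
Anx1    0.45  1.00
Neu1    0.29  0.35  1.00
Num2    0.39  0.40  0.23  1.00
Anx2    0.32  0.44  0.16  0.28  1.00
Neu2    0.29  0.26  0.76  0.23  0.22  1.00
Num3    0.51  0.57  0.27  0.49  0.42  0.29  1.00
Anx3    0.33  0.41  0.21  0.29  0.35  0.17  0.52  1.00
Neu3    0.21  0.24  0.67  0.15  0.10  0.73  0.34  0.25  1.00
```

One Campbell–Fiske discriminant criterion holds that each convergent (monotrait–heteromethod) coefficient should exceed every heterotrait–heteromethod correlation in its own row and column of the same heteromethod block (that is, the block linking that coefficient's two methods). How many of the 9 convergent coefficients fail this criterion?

Convergent coefficients and their comparison sets:
Num (methods 1·2): 0.39 vs {0.32, 0.40, 0.29, 0.23} → fail.
Num (methods 1·3): 0.51 vs {0.33, 0.57, 0.21, 0.27} → fail.
Num (methods 2·3): 0.49 vs {0.29, 0.42, 0.15, 0.29} → pass.
Anx (methods 1·2): 0.44 vs {0.40, 0.32, 0.26, 0.16} → pass.
Anx (methods 1·3): 0.41 vs {0.57, 0.33, 0.24, 0.21} → fail.
Anx (methods 2·3): 0.35 vs {0.42, 0.29, 0.10, 0.17} → fail.
Neu (methods 1·2): 0.76 vs {0.23, 0.29, 0.16, 0.26} → pass.
Neu (methods 1·3): 0.67 vs {0.27, 0.21, 0.21, 0.24} → pass.
Neu (methods 2·3): 0.73 vs {0.29, 0.15, 0.17, 0.10} → pass.
4 of 9 fail.

4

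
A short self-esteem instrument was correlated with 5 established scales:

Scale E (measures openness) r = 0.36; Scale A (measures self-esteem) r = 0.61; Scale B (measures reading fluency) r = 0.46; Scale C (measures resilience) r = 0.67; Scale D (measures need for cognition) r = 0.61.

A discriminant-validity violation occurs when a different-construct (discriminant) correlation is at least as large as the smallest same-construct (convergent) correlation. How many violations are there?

2

Convergent (same construct = self-esteem): Scale A.
Smallest convergent = 0.61. Discriminant values: 0.36, 0.46, 0.67, 0.61; count ≥ 0.61 → 2.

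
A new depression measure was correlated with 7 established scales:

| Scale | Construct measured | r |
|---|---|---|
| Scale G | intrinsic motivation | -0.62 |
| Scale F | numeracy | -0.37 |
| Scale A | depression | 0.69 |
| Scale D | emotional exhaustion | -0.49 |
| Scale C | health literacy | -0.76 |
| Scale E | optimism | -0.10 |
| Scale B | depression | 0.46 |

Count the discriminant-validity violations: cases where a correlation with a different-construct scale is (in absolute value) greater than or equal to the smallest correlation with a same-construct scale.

3

Convergent (same construct = depression): Scale A, Scale B.
Smallest convergent = 0.46. Discriminant |r|: 0.62, 0.37, 0.49, 0.76, 0.10; count ≥ 0.46 → 3.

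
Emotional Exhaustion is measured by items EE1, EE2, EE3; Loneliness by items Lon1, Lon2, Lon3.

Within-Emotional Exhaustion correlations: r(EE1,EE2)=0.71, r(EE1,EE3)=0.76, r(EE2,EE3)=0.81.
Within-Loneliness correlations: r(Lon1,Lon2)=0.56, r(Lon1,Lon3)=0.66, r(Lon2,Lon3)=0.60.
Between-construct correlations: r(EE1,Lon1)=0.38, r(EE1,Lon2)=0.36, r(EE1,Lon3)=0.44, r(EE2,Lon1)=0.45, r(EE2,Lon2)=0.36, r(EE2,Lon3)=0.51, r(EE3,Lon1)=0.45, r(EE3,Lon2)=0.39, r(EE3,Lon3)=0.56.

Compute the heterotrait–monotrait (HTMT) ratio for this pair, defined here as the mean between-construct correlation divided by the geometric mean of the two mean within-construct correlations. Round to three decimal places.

Between-construct mean = 3.90/9 = 0.4333.
Mean within-EE = 2.28/3 = 0.7600; mean within-Lon = 1.82/3 = 0.6067.
Geometric mean = √(0.7600 × 0.6067) = 0.6790.
HTMT = 0.4333 / 0.6790 = 0.638.

0.638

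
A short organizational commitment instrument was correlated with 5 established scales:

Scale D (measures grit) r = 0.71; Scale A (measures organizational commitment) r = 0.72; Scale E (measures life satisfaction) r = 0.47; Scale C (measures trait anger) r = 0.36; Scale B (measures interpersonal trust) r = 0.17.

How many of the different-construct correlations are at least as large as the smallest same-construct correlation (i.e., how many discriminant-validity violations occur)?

0

Convergent (same construct = organizational commitment): Scale A.
Smallest convergent = 0.72. Discriminant values: 0.71, 0.47, 0.36, 0.17; count ≥ 0.72 → 0.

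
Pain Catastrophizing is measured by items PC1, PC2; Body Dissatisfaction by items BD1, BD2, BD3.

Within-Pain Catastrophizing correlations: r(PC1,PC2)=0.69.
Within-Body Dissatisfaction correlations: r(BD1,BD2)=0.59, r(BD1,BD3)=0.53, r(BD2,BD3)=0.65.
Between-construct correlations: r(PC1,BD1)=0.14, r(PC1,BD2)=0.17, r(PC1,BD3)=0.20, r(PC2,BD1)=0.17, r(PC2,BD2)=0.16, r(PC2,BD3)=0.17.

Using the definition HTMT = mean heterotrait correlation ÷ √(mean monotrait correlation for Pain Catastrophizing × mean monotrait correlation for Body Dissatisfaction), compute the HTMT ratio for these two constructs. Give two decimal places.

0.26

Mean heterotrait r = 1.01/6 = 0.1683.
Mean within-PC = 0.69/1 = 0.6900; mean within-BD = 1.77/3 = 0.5900.
Geometric mean = √(0.6900 × 0.5900) = 0.6380.
HTMT = 0.1683 / 0.6380 = 0.26.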